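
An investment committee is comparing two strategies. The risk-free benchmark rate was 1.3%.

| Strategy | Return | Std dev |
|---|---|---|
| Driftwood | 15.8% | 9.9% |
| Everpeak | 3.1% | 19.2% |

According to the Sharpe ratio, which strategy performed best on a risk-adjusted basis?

Driftwood: Sharpe ratio = (15.8% − 1.3%) / 9.9% = 1.465
Everpeak: Sharpe ratio = (3.1% − 1.3%) / 19.2% = 0.094
Highest: Driftwood (1.465).

Driftwood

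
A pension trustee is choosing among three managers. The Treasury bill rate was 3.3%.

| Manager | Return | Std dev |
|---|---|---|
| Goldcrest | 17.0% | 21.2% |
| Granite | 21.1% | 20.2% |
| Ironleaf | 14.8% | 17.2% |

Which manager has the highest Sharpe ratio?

Granite

Goldcrest: Sharpe ratio = (17.0% − 3.3%) / 21.2% = 0.646
Granite: Sharpe ratio = (21.1% − 3.3%) / 20.2% = 0.881
Ironleaf: Sharpe ratio = (14.8% − 3.3%) / 17.2% = 0.669
Highest: Granite (0.881).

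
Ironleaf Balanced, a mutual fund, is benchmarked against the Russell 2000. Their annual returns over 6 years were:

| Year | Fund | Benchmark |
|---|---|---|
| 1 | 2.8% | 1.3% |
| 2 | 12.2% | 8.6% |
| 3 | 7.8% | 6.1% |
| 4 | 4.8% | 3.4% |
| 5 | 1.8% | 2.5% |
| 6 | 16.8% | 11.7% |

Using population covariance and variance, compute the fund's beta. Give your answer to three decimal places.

r̄p = 7.7000%,  r̄m = 5.6000%
Cov = Σ(rp − r̄p)(rm − r̄m) / 6 = 19.1333
Var(rm) = Σ(rm − r̄m)² / 6 = 13.2333
β = Cov / Var = 19.1333 / 13.2333 = 1.4458

1.446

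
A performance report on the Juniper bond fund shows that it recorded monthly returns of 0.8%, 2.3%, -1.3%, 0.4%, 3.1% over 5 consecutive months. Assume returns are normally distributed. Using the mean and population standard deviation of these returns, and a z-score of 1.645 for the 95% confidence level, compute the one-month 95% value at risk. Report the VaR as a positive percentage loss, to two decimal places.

1.46

Mean return μ = 5.30 / 5 = 1.0600%
Σ(r − μ)² = (0.8 − 1.0600)² + (2.3 − 1.0600)² + … = 11.7720
population σ = √(11.7720 / 5) = √2.3544 = 1.5344%
VaR = −(μ − z·σ) = −(1.0600 − 1.645 × 1.5344) = −(-1.4641) = 1.4641%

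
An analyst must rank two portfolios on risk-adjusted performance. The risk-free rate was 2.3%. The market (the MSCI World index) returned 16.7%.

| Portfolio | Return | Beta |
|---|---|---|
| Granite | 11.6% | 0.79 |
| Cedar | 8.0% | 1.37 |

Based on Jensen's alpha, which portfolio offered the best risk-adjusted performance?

Granite: α = 11.6% − [2.3% + 0.79 × (16.7% − 2.3%)] = -2.076
Cedar: α = 8.0% − [2.3% + 1.37 × (16.7% − 2.3%)] = -14.028
Highest: Granite (-2.076).

Granite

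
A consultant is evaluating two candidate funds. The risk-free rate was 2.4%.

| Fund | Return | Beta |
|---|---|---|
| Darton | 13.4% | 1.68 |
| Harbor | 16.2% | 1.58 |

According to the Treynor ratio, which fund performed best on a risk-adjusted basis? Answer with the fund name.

Darton: Treynor = (13.4% − 2.4%) / 1.68 = 6.548
Harbor: Treynor = (16.2% − 2.4%) / 1.58 = 8.734
Highest: Harbor (8.734).

Harbor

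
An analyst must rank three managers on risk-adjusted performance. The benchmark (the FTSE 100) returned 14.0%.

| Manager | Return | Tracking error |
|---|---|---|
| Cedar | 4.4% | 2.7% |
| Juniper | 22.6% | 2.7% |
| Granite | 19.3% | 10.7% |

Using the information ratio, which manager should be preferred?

Cedar: IR = (4.4% − 14.0%) / 2.7% = -3.556
Juniper: IR = (22.6% − 14.0%) / 2.7% = 3.185
Granite: IR = (19.3% − 14.0%) / 10.7% = 0.495
Highest: Juniper (3.185).

Juniper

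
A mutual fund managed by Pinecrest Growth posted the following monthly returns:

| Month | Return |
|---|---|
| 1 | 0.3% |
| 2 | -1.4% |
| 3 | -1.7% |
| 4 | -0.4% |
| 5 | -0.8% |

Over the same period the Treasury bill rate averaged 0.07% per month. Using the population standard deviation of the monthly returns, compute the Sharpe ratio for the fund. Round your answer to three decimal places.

Mean return μ = -4.00 / 5 = -0.8000%
Population std dev = √[2.5400 / 5] = 0.7127%
Sharpe = (μ − rf) / σ = (-0.8000 − 0.07) / 0.7127 = -0.8700 / 0.7127 = -1.2207

-1.221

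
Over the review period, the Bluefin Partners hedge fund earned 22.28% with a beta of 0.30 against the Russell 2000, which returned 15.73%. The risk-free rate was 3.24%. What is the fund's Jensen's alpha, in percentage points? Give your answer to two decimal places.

CAPM expected return = Rf + β(Rm − Rf) = 3.24% + 0.30 × (15.73% − 3.24%) = 3.24 + 0.30 × 12.49 = 6.9870%
Jensen's α = Rp − E[R] = 22.28% − 6.9870% = 15.2930

15.29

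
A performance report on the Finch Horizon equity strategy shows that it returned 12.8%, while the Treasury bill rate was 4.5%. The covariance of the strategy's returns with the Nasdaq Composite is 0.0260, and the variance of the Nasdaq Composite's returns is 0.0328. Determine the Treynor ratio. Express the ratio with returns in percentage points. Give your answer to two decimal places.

10.47

β = Cov / Var = 0.0260 / 0.0328 = 0.7927
Treynor = (Rp − Rf) / β = (12.8% − 4.5%) / 0.7927 = 8.30 / 0.7927 = 10.4705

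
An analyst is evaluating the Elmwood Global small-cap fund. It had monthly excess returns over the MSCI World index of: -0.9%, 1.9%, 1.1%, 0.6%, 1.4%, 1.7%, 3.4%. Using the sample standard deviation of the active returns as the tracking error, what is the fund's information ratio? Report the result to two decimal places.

1.00

r̄ = (-0.9 + 1.9 + 1.1 + 0.6 + 1.4 + 1.7 + 3.4) / 7 = 9.20 / 7 = 1.3143%
Σ(r − r̄)² = (-0.9 − 1.3143)² + (1.9 − 1.3143)² + … = 10.3086
σ = √[10.3086 / 6] = 1.3108%
IR = r̄ / tracking error = 1.3143 / 1.3108 = 1.0027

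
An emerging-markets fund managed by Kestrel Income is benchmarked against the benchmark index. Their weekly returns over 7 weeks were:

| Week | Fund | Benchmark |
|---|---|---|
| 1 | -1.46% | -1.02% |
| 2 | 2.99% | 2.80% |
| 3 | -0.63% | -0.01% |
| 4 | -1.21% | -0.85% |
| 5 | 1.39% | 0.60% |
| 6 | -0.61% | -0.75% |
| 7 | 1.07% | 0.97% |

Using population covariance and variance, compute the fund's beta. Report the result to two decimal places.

r̄p = 0.2200%,  r̄m = 0.2486%
Cov = Σ(rp − r̄p)(rm − r̄m) / 7 = 1.8347
Var(rm) = Σ(rm − r̄m)² / 7 = 1.5763
β = Cov / Var = 1.8347 / 1.5763 = 1.1639

1.16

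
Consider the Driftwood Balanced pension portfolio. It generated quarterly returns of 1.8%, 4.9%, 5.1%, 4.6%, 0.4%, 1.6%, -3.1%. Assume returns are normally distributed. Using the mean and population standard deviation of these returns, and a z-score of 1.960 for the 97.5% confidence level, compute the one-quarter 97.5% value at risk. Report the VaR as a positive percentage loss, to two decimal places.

3.22

μ = (1.8 + 4.9 + 5.1 + 4.6 + 0.4 + 1.6 − 3.1) / 7 = 15.30 / 7 = 2.1857%
Population σ = √[Σ(r − μ)² / 7] = √[53.3086 / 7] = √7.6155 = 2.7596%
VaR = −(μ − z·σ) = −(2.1857 − 1.960 × 2.7596) = −(-3.2231) = 3.2231%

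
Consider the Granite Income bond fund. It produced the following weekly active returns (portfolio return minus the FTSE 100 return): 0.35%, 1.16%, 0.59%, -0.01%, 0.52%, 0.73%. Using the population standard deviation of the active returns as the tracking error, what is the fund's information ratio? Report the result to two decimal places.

1.56

Mean return r̄ = 3.340 / 6 = 0.5567%
Σ(r − r̄)² = (0.35 − 0.5567)² + (1.16 − 0.5567)² + (0.59 − 0.5567)² + … = 0.7603
σ = √[0.7603 / 6] = 0.3560%
IR = r̄ / tracking error = 0.5567 / 0.3560 = 1.5638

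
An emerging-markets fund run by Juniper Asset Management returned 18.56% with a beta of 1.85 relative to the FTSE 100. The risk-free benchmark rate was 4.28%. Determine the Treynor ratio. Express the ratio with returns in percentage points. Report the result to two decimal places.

Treynor = (Rp − Rf) / β = (18.56% − 4.28%) / 1.85 = 14.28 / 1.85 = 7.7189

7.72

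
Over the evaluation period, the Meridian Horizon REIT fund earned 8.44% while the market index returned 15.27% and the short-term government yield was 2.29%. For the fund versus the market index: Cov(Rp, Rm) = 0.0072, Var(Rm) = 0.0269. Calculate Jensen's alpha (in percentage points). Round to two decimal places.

β = Cov / Var = 0.0072 / 0.0269 = 0.2677
E[R] = Rf + β(Rm − Rf) = 2.29% + 0.2677 × (15.27% − 2.29%) = 5.7647%
α = Rp − E[R] = 8.44% − 5.7647% = 2.6753

2.68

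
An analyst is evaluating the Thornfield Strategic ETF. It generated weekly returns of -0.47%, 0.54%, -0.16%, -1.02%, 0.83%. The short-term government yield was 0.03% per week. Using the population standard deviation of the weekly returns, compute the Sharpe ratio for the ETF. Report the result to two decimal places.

r̄ = (-0.47 + 0.54 − 0.16 − 1.02 + 0.83) / 5 = -0.280 / 5 = -0.0560%
Population σ = √[Σ(r − r̄)² / 5] = √[2.2517 / 5] = √0.4503 = 0.6710%
Sharpe = (r̄ − rf) / σ = (-0.0560 − 0.03) / 0.6710 = -0.0860 / 0.6710 = -0.1282

-0.13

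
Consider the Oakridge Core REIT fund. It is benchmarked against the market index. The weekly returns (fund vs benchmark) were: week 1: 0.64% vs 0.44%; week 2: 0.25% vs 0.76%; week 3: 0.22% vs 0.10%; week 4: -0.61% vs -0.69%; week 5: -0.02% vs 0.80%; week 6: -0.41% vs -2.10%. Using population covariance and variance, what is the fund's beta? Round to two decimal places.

r̄p = 0.0117%,  r̄m = -0.1150%
Cov = Σ(rp − r̄p)(rm − r̄m) / 6 = 0.2946
Var(rm) = Σ(rm − r̄m)² / 6 = 1.0380
β = Cov / Var = 0.2946 / 1.0380 = 0.2838

0.28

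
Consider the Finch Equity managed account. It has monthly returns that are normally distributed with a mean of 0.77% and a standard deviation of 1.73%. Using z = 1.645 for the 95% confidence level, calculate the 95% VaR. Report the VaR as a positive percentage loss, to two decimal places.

VaR (as % loss) = −(μ − z·σ) = −(0.77% − 1.645 × 1.73%) = −(-2.07585%) = 2.07585%

2.08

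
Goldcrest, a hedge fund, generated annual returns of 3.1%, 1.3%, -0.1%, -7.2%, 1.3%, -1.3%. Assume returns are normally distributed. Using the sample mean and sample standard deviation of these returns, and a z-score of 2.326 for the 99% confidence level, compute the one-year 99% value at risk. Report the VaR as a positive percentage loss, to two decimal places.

8.88

Mean return r̄ = -2.90 / 6 = -0.4833%
Sample std dev = √[65.1283 / 5] = 3.6091%
VaR = −(r̄ − z·σ) = −(-0.4833 − 2.326 × 3.6091) = −(-8.8781) = 8.8781%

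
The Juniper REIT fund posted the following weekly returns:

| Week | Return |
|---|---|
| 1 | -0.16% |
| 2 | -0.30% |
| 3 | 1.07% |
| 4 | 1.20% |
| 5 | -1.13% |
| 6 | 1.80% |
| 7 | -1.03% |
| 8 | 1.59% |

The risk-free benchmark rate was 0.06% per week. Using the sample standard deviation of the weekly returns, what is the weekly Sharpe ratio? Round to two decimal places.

r̄ = (-0.16 − 0.3 + 1.07 + 1.2 − 1.13 + 1.8 − 1.03 + 1.59) / 8 = 3.040 / 8 = 0.3800%
Sample σ = √[Σ(r − r̄)² / 7] = √[9.6512 / 7] = √1.3787 = 1.1742%
Sharpe = (r̄ − rf) / σ = (0.3800 − 0.06) / 1.1742 = 0.3200 / 1.1742 = 0.2725

0.27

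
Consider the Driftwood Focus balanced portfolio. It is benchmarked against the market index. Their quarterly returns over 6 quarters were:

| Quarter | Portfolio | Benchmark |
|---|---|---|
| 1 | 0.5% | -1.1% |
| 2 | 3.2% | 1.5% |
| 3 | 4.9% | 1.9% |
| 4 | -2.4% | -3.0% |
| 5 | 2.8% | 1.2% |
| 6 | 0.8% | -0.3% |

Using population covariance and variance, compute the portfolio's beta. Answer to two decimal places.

1.34

r̄p = 1.6333%,  r̄m = 0.0333%
Cov = Σ(rp − r̄p)(rm − r̄m) / 6 = 3.9256
Var(rm) = Σ(rm − r̄m)² / 6 = 2.9322
β = Cov / Var = 3.9256 / 2.9322 = 1.3388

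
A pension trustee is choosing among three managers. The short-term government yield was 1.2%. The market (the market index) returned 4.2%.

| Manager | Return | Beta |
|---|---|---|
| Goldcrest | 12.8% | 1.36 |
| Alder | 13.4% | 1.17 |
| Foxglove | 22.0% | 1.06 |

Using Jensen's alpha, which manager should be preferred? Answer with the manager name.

Foxglove

Goldcrest: α = 12.8% − [1.2% + 1.36 × (4.2% − 1.2%)] = 7.520
Alder: α = 13.4% − [1.2% + 1.17 × (4.2% − 1.2%)] = 8.690
Foxglove: α = 22.0% − [1.2% + 1.06 × (4.2% − 1.2%)] = 17.620
Highest: Foxglove (17.620).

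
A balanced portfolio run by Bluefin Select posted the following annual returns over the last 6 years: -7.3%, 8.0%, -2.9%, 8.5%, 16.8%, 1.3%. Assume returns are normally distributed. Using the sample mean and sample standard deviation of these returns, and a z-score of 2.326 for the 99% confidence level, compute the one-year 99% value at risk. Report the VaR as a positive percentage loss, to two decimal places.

r̄ = (-7.3 + 8 − 2.9 + 8.5 + 16.8 + 1.3) / 6 = 4.0667%
Σ(r − r̄)² = (-7.3 − 4.0667)² + (8 − 4.0667)² + (-2.9 − 4.0667)² + … = 382.6533
sample σ = √(382.6533 / 5) = √76.5307 = 8.7482%
VaR = −(r̄ − z·σ) = −(4.0667 − 2.326 × 8.7482) = −(-16.2816) = 16.2816%

16.28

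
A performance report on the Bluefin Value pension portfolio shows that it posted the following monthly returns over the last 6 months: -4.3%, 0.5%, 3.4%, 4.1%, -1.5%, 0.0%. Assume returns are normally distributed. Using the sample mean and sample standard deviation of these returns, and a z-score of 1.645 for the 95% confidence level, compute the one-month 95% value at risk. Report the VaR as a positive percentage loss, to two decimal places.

μ = (-4.3 + 0.5 + 3.4 + 4.1 − 1.5 + 0) / 6 = 2.20 / 6 = 0.3667%
Σ(r − μ)² = (-4.3 − 0.3667)² + (0.5 − 0.3667)² + (3.4 − 0.3667)² + … = 48.5533
σ = √[48.5533 / 5] = 3.1162%
VaR = −(μ − z·σ) = −(0.3667 − 1.645 × 3.1162) = −(-4.7594) = 4.7594%

4.76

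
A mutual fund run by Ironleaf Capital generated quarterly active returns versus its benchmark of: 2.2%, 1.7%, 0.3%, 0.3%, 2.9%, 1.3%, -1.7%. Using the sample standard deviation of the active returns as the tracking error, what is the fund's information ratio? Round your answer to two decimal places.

r̄ = (2.2 + 1.7 + 0.3 + 0.3 + 2.9 + 1.3 − 1.7) / 7 = 1.0000%
Σ(r − r̄)² = (2.2 − 1.0000)² + (1.7 − 1.0000)² + (0.3 − 1.0000)² + … = 13.9000
sample σ = √(13.9000 / 6) = √2.3167 = 1.5221%
IR = r̄ / tracking error = 1.0000 / 1.5221 = 0.6570

0.66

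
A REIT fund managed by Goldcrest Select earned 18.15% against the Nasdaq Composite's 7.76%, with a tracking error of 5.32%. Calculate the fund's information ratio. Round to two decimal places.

1.95

IR = (Rp − Rb) / TE = (18.15% − 7.76%) / 5.32% = 10.39% / 5.32% = 1.9530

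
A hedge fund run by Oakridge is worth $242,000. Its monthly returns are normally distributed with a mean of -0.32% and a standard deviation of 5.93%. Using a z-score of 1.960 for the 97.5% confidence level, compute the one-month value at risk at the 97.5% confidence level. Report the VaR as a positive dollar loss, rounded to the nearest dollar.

$28,902

Return at the 97.5% tail: μ − z·σ = -0.32% − 1.960 × 5.93% = -0.32 − 11.6228 = -11.9428%
VaR = −(-11.9428%) × $242,000 = 11.9428% × $242,000 = $28,902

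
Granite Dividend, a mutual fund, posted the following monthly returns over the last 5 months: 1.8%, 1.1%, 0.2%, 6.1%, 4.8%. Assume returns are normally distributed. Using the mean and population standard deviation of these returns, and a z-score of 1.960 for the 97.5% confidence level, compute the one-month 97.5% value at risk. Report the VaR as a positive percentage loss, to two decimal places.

1.63

Mean return μ = 14.00 / 5 = 2.8000%
Σ(r − μ)² = (1.8 − 2.8000)² + (1.1 − 2.8000)² + (0.2 − 2.8000)² + … = 25.5400
population σ = √(25.5400 / 5) = √5.1080 = 2.2601%
VaR = −(μ − z·σ) = −(2.8000 − 1.960 × 2.2601) = −(-1.6298) = 1.6298%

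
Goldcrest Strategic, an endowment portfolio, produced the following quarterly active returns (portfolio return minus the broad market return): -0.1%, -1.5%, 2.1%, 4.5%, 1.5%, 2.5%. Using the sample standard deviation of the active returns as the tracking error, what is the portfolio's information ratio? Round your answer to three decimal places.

Mean return r̄ = 9.00 / 6 = 1.5000%
Σ(r − r̄)² = (-0.1 − 1.5000)² + (-1.5 − 1.5000)² + (2.1 − 1.5000)² + … = 21.9200
σ = √[21.9200 / 5] = 2.0938%
IR = r̄ / tracking error = 1.5000 / 2.0938 = 0.7164

0.716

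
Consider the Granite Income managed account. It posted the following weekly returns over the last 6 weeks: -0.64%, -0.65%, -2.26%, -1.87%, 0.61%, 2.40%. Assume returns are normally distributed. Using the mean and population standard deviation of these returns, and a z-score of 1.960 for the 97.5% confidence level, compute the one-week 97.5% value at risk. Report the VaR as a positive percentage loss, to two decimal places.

3.46

r̄ = (-0.64 − 0.65 − 2.26 − 1.87 + 0.61 + 2.4) / 6 = -0.4017%
Σ(r − r̄)² = (-0.64 − (-0.4017))² + (-0.65 − (-0.4017))² + … = 14.6007
σ = √[14.6007 / 6] = 1.5600%
VaR = −(r̄ − z·σ) = −(-0.4017 − 1.960 × 1.5600) = −(-3.4593) = 3.4593%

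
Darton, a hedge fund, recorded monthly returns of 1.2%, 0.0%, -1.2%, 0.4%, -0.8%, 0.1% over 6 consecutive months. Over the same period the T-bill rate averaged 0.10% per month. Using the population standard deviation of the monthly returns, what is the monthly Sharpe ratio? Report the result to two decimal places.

Mean return μ = -0.30 / 6 = -0.0500%
Σ(r − μ)² = 3.6750; population σ = √(3.6750/6) = 0.7826%
Sharpe = (μ − rf) / σ = (-0.0500 − 0.1) / 0.7826 = -0.1500 / 0.7826 = -0.1917

-0.19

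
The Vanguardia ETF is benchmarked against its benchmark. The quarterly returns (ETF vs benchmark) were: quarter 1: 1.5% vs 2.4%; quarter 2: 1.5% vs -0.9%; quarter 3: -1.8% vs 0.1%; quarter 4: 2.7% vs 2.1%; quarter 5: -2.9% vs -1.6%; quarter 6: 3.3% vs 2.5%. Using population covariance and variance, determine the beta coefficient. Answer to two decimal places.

r̄p = 0.7167%,  r̄m = 0.7667%
Cov = Σ(rp − r̄p)(rm − r̄m) / 6 = 2.8889
Var(rm) = Σ(rm − r̄m)² / 6 = 2.7122
β = Cov / Var = 2.8889 / 2.7122 = 1.0652

1.07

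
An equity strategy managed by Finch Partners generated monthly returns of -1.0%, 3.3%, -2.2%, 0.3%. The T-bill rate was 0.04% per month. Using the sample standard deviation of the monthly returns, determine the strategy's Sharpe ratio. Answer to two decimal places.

Mean return r̄ = 0.40 / 4 = 0.1000%
Sample std dev = √[16.7800 / 3] = 2.3650%
Sharpe = (r̄ − rf) / σ = (0.1000 − 0.04) / 2.3650 = 0.0600 / 2.3650 = 0.0254

0.03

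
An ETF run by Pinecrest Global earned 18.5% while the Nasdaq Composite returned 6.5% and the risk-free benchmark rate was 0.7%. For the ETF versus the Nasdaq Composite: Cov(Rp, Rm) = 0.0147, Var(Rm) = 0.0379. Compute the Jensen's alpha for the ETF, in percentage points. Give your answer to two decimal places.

β = Cov / Var = 0.0147 / 0.0379 = 0.3879
E[R] = Rf + β(Rm − Rf) = 0.7% + 0.3879 × (6.5% − 0.7%) = 2.9498%
α = Rp − E[R] = 18.5% − 2.9498% = 15.5502

15.55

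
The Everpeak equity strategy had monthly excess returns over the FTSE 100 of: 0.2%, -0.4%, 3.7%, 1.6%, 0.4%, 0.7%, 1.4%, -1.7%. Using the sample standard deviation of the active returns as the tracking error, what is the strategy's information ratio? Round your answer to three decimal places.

μ = (0.2 − 0.4 + 3.7 + 1.6 + 0.4 + 0.7 + 1.4 − 1.7) / 8 = 0.7375%
Sample σ = √[Σ(r − μ)² / 7] = √[17.5988 / 7] = √2.5141 = 1.5856%
IR = μ / tracking error = 0.7375 / 1.5856 = 0.4651

0.465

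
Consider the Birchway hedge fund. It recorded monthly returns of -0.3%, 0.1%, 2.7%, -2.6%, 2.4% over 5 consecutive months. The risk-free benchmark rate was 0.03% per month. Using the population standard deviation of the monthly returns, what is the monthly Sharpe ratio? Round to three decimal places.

Mean return r̄ = 2.30 / 5 = 0.4600%
Population σ = √[Σ(r − r̄)² / 5] = √[18.8520 / 5] = √3.7704 = 1.9418%
Sharpe = (r̄ − rf) / σ = (0.4600 − 0.03) / 1.9418 = 0.4300 / 1.9418 = 0.2214

0.221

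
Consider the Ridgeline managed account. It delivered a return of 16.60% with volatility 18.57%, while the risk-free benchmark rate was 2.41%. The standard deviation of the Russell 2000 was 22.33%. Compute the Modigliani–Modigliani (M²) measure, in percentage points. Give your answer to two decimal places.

Sharpe = (Rp − Rf) / σp = (16.60% − 2.41%) / 18.57% = 0.7641
M² = Rf + Sharpe × σm = 2.41% + 0.7641 × 22.33% = 19.4724%

19.47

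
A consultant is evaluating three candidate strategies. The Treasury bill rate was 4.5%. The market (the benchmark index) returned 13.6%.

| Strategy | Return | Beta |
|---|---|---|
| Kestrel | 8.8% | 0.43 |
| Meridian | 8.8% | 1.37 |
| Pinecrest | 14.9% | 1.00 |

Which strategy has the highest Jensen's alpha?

Kestrel: α = 8.8% − [4.5% + 0.43 × (13.6% − 4.5%)] = 0.387
Meridian: α = 8.8% − [4.5% + 1.37 × (13.6% − 4.5%)] = -8.167
Pinecrest: α = 14.9% − [4.5% + 1.00 × (13.6% − 4.5%)] = 1.300
Highest: Pinecrest (1.300).

Pinecrest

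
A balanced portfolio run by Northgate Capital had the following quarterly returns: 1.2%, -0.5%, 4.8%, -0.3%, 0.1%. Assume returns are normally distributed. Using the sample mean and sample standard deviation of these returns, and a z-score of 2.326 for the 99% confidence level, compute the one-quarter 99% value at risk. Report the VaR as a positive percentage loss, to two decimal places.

r̄ = (1.2 − 0.5 + 4.8 − 0.3 + 0.1) / 5 = 1.0600%
Sample σ = √[Σ(r − r̄)² / 4] = √[19.2120 / 4] = √4.8030 = 2.1916%
VaR = −(r̄ − z·σ) = −(1.0600 − 2.326 × 2.1916) = −(-4.0377) = 4.0377%

4.04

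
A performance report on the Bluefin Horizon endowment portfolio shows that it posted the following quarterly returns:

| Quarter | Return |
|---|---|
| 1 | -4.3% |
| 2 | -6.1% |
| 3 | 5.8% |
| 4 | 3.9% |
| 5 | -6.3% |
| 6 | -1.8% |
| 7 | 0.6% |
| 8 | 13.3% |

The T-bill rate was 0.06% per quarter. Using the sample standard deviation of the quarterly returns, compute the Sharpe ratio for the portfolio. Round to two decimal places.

Mean return r̄ = 5.10 / 8 = 0.6375%
Σ(r − r̄)² = (-4.3 − 0.6375)² + (-6.1 − 0.6375)² + (5.8 − 0.6375)² + … = 321.4788
sample σ = √(321.4788 / 7) = √45.9255 = 6.7768%
Sharpe = (r̄ − rf) / σ = (0.6375 − 0.06) / 6.7768 = 0.5775 / 6.7768 = 0.0852

0.09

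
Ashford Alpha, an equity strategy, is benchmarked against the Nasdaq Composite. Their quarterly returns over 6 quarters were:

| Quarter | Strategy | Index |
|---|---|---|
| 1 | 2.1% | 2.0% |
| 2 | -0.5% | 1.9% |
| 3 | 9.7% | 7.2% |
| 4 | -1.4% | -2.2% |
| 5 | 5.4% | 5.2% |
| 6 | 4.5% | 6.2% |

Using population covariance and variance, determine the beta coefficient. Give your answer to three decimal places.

r̄p = 3.3000%,  r̄m = 3.3833%
Cov = Σ(rp − r̄p)(rm − r̄m) / 6 = 10.8600
Var(rm) = Σ(rm − r̄m)² / 6 = 10.1814
β = Cov / Var = 10.8600 / 10.1814 = 1.0667

1.067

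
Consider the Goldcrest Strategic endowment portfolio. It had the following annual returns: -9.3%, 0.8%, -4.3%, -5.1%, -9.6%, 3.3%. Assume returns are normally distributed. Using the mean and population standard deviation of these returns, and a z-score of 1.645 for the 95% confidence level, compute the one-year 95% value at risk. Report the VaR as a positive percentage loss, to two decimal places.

11.90

r̄ = (-9.3 + 0.8 − 4.3 − 5.1 − 9.6 + 3.3) / 6 = -4.0333%
Σ(r − r̄)² = (-9.3 − (-4.0333))² + (0.8 − (-4.0333))² + … = 137.0733
σ = √[137.0733 / 6] = 4.7797%
VaR = −(r̄ − z·σ) = −(-4.0333 − 1.645 × 4.7797) = −(-11.8959) = 11.8959%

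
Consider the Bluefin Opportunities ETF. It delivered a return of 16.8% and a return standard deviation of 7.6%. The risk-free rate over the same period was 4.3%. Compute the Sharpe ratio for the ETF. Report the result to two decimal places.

Sharpe = (Rp − Rf) / σp = (16.8% − 4.3%) / 7.6% = 12.50% / 7.6% = 1.6447

1.64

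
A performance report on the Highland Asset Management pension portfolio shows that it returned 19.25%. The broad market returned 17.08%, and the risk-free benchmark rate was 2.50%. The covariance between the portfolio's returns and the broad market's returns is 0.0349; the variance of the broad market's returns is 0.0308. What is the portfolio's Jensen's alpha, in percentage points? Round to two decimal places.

0.23

β = Cov / Var = 0.0349 / 0.0308 = 1.1331
E[R] = Rf + β(Rm − Rf) = 2.50% + 1.1331 × (17.08% − 2.50%) = 19.0206%
α = Rp − E[R] = 19.25% − 19.0206% = 0.2294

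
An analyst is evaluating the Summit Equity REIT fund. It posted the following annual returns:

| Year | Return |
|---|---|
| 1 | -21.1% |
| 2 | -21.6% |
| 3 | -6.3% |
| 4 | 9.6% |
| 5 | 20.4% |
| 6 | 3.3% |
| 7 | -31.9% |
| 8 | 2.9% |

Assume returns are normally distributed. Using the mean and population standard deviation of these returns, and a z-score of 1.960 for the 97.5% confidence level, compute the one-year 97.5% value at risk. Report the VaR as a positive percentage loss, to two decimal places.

38.44

Mean return r̄ = -44.70 / 8 = -5.5875%
Σ(r − r̄)² = 2246.9288; population σ = √(2246.9288/8) = 16.7591%
VaR = −(r̄ − z·σ) = −(-5.5875 − 1.960 × 16.7591) = −(-38.4353) = 38.4353%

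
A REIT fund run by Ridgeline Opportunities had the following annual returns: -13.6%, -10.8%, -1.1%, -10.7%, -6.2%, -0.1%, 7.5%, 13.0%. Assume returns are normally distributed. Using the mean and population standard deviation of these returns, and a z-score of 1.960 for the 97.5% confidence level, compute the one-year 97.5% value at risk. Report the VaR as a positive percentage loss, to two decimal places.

20.01

μ = (-13.6 − 10.8 − 1.1 − 10.7 − 6.2 − 0.1 + 7.5 + 13) / 8 = -22.00 / 8 = -2.7500%
Σ(r − μ)² = 620.5000; population σ = √(620.5000/8) = 8.8070%
VaR = −(μ − z·σ) = −(-2.7500 − 1.960 × 8.8070) = −(-20.0117) = 20.0117%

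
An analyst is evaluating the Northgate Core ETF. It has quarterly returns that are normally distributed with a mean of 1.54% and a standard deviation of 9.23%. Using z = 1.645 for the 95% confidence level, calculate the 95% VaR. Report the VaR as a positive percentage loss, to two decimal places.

13.64

VaR (as % loss) = −(μ − z·σ) = −(1.54% − 1.645 × 9.23%) = −(-13.64335%) = 13.64335%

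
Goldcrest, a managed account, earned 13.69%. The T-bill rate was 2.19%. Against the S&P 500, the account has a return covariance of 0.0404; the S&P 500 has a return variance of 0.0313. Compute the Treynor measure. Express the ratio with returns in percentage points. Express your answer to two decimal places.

β = Cov / Var = 0.0404 / 0.0313 = 1.2907
Treynor = (Rp − Rf) / β = (13.69% − 2.19%) / 1.2907 = 11.50 / 1.2907 = 8.9099

8.91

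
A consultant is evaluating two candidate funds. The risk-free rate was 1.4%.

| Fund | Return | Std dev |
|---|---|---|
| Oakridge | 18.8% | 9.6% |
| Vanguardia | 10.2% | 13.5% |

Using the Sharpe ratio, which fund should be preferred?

Oakridge: Sharpe ratio = (18.8% − 1.4%) / 9.6% = 1.813
Vanguardia: Sharpe ratio = (10.2% − 1.4%) / 13.5% = 0.652
Highest: Oakridge (1.813).

Oakridge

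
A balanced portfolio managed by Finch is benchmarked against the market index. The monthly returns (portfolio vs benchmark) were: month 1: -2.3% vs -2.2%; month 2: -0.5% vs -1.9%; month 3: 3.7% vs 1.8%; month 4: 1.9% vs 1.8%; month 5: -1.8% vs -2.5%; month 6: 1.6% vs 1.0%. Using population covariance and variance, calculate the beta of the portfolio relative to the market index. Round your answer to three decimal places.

1.072

r̄p = 0.4333%,  r̄m = -0.3333%
Cov = Σ(rp − r̄p)(rm − r̄m) / 6 = 3.8428
Var(rm) = Σ(rm − r̄m)² / 6 = 3.5856
β = Cov / Var = 3.8428 / 3.5856 = 1.0717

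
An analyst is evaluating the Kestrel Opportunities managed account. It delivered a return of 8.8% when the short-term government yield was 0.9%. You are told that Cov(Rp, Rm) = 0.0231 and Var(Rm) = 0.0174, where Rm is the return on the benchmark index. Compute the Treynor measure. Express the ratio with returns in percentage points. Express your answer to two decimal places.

β = Cov / Var = 0.0231 / 0.0174 = 1.3276
Treynor = (Rp − Rf) / β = (8.8% − 0.9%) / 1.3276 = 7.90 / 1.3276 = 5.9506

5.95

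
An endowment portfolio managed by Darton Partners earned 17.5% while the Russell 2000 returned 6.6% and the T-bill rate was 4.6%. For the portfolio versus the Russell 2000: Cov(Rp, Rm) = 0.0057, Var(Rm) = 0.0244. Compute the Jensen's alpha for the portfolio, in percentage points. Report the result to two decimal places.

β = Cov / Var = 0.0057 / 0.0244 = 0.2336
E[R] = Rf + β(Rm − Rf) = 4.6% + 0.2336 × (6.6% − 4.6%) = 5.0672%
α = Rp − E[R] = 17.5% − 5.0672% = 12.4328

12.43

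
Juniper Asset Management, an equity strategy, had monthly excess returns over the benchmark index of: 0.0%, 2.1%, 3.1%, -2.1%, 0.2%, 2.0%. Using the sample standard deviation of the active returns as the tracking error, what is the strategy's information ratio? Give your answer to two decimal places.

r̄ = (0 + 2.1 + 3.1 − 2.1 + 0.2 + 2) / 6 = 0.8833%
Σ(r − r̄)² = 17.7883; sample σ = √(17.7883/5) = 1.8862%
IR = r̄ / tracking error = 0.8833 / 1.8862 = 0.4683

0.47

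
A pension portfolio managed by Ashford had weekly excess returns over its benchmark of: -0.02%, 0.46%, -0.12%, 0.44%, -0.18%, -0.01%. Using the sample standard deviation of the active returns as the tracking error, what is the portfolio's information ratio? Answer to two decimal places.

0.34

Mean return μ = 0.570 / 6 = 0.0950%
Sample σ = √[Σ(r − μ)² / 5] = √[0.3984 / 5] = √0.0797 = 0.2823%
IR = μ / tracking error = 0.0950 / 0.2823 = 0.3365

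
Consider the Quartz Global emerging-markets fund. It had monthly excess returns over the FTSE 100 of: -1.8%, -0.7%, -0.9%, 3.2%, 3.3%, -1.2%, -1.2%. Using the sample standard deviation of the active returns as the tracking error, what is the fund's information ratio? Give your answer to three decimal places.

0.046

μ = (-1.8 − 0.7 − 0.9 + 3.2 + 3.3 − 1.2 − 1.2) / 7 = 0.1000%
Sample σ = √[Σ(r − μ)² / 6] = √[28.4800 / 6] = √4.7467 = 2.1787%
IR = μ / tracking error = 0.1000 / 2.1787 = 0.0459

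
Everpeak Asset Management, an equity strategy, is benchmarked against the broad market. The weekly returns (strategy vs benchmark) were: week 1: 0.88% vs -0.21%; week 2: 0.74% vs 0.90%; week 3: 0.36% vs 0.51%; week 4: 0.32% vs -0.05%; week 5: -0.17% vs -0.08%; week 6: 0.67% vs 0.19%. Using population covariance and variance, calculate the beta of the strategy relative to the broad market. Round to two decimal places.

0.23

r̄p = 0.4667%,  r̄m = 0.2100%
Cov = Σ(rp − r̄p)(rm − r̄m) / 6 = 0.0336
Var(rm) = Σ(rm − r̄m)² / 6 = 0.1491
β = Cov / Var = 0.0336 / 0.1491 = 0.2254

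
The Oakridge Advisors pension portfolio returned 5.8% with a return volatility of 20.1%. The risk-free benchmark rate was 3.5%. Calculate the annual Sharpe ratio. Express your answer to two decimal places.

0.11

Sharpe = (Rp − Rf) / σp = (5.8% − 3.5%) / 20.1% = 2.30% / 20.1% = 0.1144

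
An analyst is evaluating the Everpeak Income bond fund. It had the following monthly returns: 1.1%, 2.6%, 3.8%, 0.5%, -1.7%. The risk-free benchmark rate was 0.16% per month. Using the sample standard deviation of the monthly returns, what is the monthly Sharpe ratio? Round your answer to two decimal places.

0.52

r̄ = (1.1 + 2.6 + 3.8 + 0.5 − 1.7) / 5 = 1.2600%
Sample std dev = √[17.6120 / 4] = 2.0983%
Sharpe = (r̄ − rf) / σ = (1.2600 − 0.16) / 2.0983 = 1.1000 / 2.0983 = 0.5242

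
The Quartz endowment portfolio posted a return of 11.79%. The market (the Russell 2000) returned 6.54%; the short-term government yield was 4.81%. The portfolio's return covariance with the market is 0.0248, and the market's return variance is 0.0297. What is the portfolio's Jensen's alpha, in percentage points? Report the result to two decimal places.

5.54

β = Cov / Var = 0.0248 / 0.0297 = 0.8350
E[R] = Rf + β(Rm − Rf) = 4.81% + 0.8350 × (6.54% − 4.81%) = 6.2546%
α = Rp − E[R] = 11.79% − 6.2546% = 5.5354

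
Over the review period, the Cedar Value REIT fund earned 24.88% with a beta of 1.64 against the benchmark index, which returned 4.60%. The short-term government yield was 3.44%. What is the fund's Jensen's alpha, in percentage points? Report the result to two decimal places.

CAPM expected return = Rf + β(Rm − Rf) = 3.44% + 1.64 × (4.60% − 3.44%) = 3.44 + 1.64 × 1.16 = 5.3424%
Jensen's α = Rp − E[R] = 24.88% − 5.3424% = 19.5376

19.54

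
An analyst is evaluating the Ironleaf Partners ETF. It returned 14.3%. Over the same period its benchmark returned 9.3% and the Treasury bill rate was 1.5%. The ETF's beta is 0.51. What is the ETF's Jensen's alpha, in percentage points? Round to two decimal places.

CAPM expected return = Rf + β(Rm − Rf) = 1.5% + 0.51 × (9.3% − 1.5%) = 1.5 + 0.51 × 7.80 = 5.4780%
Jensen's α = Rp − E[R] = 14.3% − 5.4780% = 8.8220

8.82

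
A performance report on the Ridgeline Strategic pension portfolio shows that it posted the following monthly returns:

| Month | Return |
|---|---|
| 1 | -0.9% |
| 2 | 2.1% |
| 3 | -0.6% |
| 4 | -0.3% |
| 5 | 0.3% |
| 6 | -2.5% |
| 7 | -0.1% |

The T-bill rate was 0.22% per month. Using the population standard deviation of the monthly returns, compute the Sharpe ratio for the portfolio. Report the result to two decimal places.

-0.40

r̄ = (-0.9 + 2.1 − 0.6 − 0.3 + 0.3 − 2.5 − 0.1) / 7 = -2.00 / 7 = -0.2857%
Σ(r − r̄)² = (-0.9 − (-0.2857))² + (2.1 − (-0.2857))² + (-0.6 − (-0.2857))² + … = 11.4486
σ = √[11.4486 / 7] = 1.2789%
Sharpe = (r̄ − rf) / σ = (-0.2857 − 0.22) / 1.2789 = -0.5057 / 1.2789 = -0.3954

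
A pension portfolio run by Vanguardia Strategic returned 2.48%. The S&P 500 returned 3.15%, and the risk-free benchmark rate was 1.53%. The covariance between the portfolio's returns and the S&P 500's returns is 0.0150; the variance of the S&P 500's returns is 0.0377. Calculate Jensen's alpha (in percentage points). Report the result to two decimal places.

β = Cov / Var = 0.0150 / 0.0377 = 0.3979
E[R] = Rf + β(Rm − Rf) = 1.53% + 0.3979 × (3.15% − 1.53%) = 2.1746%
α = Rp − E[R] = 2.48% − 2.1746% = 0.3054

0.31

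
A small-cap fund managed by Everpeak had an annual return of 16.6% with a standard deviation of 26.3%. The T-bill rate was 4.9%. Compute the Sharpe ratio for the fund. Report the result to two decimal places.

0.44

Sharpe = (Rp − Rf) / σp = (16.6% − 4.9%) / 26.3% = 11.70% / 26.3% = 0.4449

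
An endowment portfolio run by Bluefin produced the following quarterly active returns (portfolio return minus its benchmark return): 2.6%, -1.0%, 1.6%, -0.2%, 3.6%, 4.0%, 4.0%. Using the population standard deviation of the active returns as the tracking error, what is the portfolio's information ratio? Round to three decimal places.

r̄ = (2.6 − 1 + 1.6 − 0.2 + 3.6 + 4 + 4) / 7 = 14.60 / 7 = 2.0857%
Σ(r − r̄)² = (2.6 − 2.0857)² + (-1 − 2.0857)² + (1.6 − 2.0857)² + … = 24.8686
population σ = √(24.8686 / 7) = √3.5527 = 1.8849%
IR = r̄ / tracking error = 2.0857 / 1.8849 = 1.1065

1.107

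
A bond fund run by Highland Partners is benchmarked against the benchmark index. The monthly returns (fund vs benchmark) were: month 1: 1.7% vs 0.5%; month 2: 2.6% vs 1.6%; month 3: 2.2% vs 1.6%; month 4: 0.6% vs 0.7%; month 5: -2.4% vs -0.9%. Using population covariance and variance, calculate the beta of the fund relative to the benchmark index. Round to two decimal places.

r̄p = 0.9400%,  r̄m = 0.7000%
Cov = Σ(rp − r̄p)(rm − r̄m) / 5 = 1.5640
Var(rm) = Σ(rm − r̄m)² / 5 = 0.8440
β = Cov / Var = 1.5640 / 0.8440 = 1.8531

1.85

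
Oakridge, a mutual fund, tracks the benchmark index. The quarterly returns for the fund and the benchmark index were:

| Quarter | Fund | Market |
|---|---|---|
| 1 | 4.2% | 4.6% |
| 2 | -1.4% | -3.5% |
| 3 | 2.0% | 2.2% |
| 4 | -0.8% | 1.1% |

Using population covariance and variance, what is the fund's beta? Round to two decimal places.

r̄p = 1.0000%,  r̄m = 1.1000%
Cov = Σ(rp − r̄p)(rm − r̄m) / 4 = 5.8350
Var(rm) = Σ(rm − r̄m)² / 4 = 8.6550
β = Cov / Var = 5.8350 / 8.6550 = 0.6742

0.67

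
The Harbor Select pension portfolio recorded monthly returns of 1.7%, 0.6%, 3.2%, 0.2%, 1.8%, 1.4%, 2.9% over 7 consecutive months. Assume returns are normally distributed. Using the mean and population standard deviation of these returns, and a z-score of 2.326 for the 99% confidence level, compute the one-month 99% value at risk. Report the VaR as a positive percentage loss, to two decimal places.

Mean return μ = 11.80 / 7 = 1.6857%
Population σ = √[Σ(r − μ)² / 7] = √[7.2486 / 7] = √1.0355 = 1.0176%
VaR = −(μ − z·σ) = −(1.6857 − 2.326 × 1.0176) = −(-0.6812) = 0.6812%

0.68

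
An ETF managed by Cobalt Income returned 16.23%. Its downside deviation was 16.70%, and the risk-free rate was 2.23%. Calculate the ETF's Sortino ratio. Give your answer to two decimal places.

Sortino = (Rp − Rf) / σd = (16.23% − 2.23%) / 16.70% = 14.00% / 16.70% = 0.8383

0.84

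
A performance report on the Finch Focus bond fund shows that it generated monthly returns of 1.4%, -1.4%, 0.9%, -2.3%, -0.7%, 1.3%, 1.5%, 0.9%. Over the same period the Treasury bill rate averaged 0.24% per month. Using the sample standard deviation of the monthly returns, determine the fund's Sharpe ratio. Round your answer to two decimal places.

-0.03

Mean return r̄ = 1.60 / 8 = 0.2000%
Sample std dev = √[14.9400 / 7] = 1.4609%
Sharpe = (r̄ − rf) / σ = (0.2000 − 0.24) / 1.4609 = -0.0400 / 1.4609 = -0.0274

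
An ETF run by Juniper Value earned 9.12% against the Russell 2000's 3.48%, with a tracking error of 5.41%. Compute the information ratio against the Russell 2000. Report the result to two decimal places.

1.04

IR = (Rp − Rb) / TE = (9.12% − 3.48%) / 5.41% = 5.64% / 5.41% = 1.0425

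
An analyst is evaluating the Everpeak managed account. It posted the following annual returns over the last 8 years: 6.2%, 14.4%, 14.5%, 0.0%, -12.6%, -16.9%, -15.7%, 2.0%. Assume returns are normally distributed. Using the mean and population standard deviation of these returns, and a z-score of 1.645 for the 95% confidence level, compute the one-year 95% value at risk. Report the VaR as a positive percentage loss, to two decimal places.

20.67

r̄ = (6.2 + 14.4 + 14.5 + 0 − 12.6 − 16.9 − 15.7 + 2) / 8 = -8.10 / 8 = -1.0125%
Population σ = √[Σ(r − r̄)² / 8] = √[1142.7088 / 8] = √142.8386 = 11.9515%
VaR = −(r̄ − z·σ) = −(-1.0125 − 1.645 × 11.9515) = −(-20.6727) = 20.6727%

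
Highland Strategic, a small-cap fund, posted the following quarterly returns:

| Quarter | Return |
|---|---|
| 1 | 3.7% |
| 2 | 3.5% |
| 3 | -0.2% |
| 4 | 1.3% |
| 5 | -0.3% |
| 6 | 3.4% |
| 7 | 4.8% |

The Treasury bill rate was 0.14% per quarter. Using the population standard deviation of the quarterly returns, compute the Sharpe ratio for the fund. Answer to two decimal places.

1.15

Mean return r̄ = 16.20 / 7 = 2.3143%
Σ(r − r̄)² = (3.7 − 2.3143)² + (3.5 − 2.3143)² + … = 24.8686
population σ = √(24.8686 / 7) = √3.5527 = 1.8849%
Sharpe = (r̄ − rf) / σ = (2.3143 − 0.14) / 1.8849 = 2.1743 / 1.8849 = 1.1535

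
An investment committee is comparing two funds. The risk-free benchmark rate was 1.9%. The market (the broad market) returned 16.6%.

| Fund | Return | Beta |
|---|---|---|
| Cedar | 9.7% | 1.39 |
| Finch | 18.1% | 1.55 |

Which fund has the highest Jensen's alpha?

Finch

Cedar: α = 9.7% − [1.9% + 1.39 × (16.6% − 1.9%)] = -12.633
Finch: α = 18.1% − [1.9% + 1.55 × (16.6% − 1.9%)] = -6.585
Highest: Finch (-6.585).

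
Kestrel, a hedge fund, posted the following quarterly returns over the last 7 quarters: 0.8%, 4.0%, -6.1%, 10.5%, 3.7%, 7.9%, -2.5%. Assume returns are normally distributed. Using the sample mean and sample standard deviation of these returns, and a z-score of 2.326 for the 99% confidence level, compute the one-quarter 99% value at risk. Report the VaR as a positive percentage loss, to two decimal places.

Mean return r̄ = 18.30 / 7 = 2.6143%
Σ(r − r̄)² = (0.8 − 2.6143)² + (4 − 2.6143)² + … = 198.6086
sample σ = √(198.6086 / 6) = √33.1014 = 5.7534%
VaR = −(r̄ − z·σ) = −(2.6143 − 2.326 × 5.7534) = −(-10.7681) = 10.7681%

10.77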